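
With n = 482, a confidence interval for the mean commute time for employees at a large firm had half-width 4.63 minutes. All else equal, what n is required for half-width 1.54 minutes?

Margin of error scales as 1/√n, so n₂ = n₁·(E₁/E₂)².
n₂ = 482 × (4.63/1.54)² = 482 × 9.039 = 4356.80
Round up: n₂ = 4357.

4357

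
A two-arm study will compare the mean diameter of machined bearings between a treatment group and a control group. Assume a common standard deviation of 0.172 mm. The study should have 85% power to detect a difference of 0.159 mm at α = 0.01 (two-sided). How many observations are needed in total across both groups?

62 total

For two equal groups, n per group = 2·((z_{α/2} + z_β)·σ/δ)².
z_{α/2} = 2.576; z_β = 1.036 (power 85%).
n = 2 × (3.612 × 0.172 / 0.159)² = 2 × 15.27 = 30.54
Round up: n = 31 per group.
Total across both groups: 2 × 31 = 62.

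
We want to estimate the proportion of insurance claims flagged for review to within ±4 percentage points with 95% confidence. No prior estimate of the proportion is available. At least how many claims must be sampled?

601

For a proportion with margin E = 0.04 at 95% confidence, z = 1.960.
With no prior estimate, use p = 0.5, which maximizes p(1−p) at 0.25.
n = 0.25 × (z/E)² = 0.25 × (1.960/0.04)² = 600.25
Round up: n = 601.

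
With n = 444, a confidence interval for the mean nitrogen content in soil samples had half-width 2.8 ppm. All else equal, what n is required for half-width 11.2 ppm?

Margin of error scales as 1/√n, so n₂ = n₁·(E₁/E₂)².
n₂ = 444 × (2.8/11.2)² = 444 × 0.0625 = 27.75
Round up: n₂ = 28.

28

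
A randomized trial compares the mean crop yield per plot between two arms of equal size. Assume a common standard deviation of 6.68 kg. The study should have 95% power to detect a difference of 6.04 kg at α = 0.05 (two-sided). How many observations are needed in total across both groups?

64 total

For two equal groups, n per group = 2·((z_{α/2} + z_β)·σ/δ)².
z_{α/2} = 1.960; z_β = 1.645 (power 95%).
n = 2 × (3.605 × 6.68 / 6.04)² = 2 × 15.90 = 31.80
Round up: n = 32 per group.
Total across both groups: 2 × 32 = 64.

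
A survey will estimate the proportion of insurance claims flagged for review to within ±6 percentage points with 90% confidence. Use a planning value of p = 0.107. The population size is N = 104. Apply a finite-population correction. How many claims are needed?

n = 43

For a proportion with margin E = 0.06 at 90% confidence, z = 1.645.
n = p̂(1−p̂)(z/E)² = 0.107 × 0.893 × (1.645/0.06)² = 71.82 — call this n₀.
Finite-population correction with N = 104: n = n₀ / (1 + (n₀−1)/N) = 71.82 / 1.681 = 42.72
Round up: n = 43.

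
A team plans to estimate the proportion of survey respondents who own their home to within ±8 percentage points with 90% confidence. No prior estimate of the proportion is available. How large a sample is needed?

For a proportion with margin E = 0.08 at 90% confidence, z = 1.645.
With no prior estimate, use p = 0.5, which maximizes p(1−p) at 0.25.
n = 0.25 × (z/E)² = 0.25 × (1.645/0.08)² = 105.70
Round up: n = 106.

n = 106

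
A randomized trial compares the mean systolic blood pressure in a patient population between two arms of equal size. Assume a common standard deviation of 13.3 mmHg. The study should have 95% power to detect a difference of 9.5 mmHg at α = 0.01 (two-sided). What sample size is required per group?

For two equal groups, n per group = 2·((z_{α/2} + z_β)·σ/δ)².
z_{α/2} = 2.576; z_β = 1.645 (power 95%).
n = 2 × (4.221 × 13.3 / 9.5)² = 2 × 34.92 = 69.84
Round up: n = 70 per group.

70 per group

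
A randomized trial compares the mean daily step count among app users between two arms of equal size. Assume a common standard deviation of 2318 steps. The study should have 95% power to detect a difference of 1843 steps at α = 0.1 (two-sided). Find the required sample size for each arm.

For two equal groups, n per group = 2·((z_{α/2} + z_β)·σ/δ)².
z_{α/2} = 1.645; z_β = 1.645 (power 95%).
n = 2 × (3.290 × 2318 / 1843)² = 2 × 17.12 = 34.24
Round up: n = 35 per group.

35 per group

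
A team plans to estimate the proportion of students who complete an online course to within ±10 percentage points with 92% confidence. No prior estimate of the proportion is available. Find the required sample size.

For a proportion with margin E = 0.1 at 92% confidence, z = 1.751.
With no prior estimate, use p = 0.5, which maximizes p(1−p) at 0.25.
n = 0.25 × (z/E)² = 0.25 × (1.751/0.1)² = 76.65
Round up: n = 77.

77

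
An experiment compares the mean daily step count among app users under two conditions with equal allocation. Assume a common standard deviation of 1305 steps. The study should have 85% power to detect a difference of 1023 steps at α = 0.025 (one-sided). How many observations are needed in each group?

30 per group

For two equal groups, n per group = 2·((z_α + z_β)·σ/δ)².
z_α = 1.960; z_β = 1.036 (power 85%).
n = 2 × (2.996 × 1305 / 1023)² = 2 × 14.61 = 29.22
Round up: n = 30 per group.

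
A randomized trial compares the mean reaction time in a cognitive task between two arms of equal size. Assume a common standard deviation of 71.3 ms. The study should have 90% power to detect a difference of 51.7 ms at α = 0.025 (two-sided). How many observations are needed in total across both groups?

96 total

For two equal groups, n per group = 2·((z_{α/2} + z_β)·σ/δ)².
z_{α/2} = 2.241; z_β = 1.282 (power 90%).
n = 2 × (3.523 × 71.3 / 51.7)² = 2 × 23.61 = 47.22
Round up: n = 48 per group.
Total across both groups: 2 × 48 = 96.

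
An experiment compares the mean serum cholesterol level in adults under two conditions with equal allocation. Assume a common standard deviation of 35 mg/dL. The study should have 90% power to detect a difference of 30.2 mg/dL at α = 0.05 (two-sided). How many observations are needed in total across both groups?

For two equal groups, n per group = 2·((z_{α/2} + z_β)·σ/δ)².
z_{α/2} = 1.960; z_β = 1.282 (power 90%).
n = 2 × (3.242 × 35 / 30.2)² = 2 × 14.12 = 28.24
Round up: n = 29 per group.
Total across both groups: 2 × 29 = 58.

58 total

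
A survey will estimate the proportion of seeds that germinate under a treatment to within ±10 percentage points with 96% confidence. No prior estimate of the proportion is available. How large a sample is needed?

For a proportion with margin E = 0.1 at 96% confidence, z = 2.054.
With no prior estimate, use p = 0.5, which maximizes p(1−p) at 0.25.
n = 0.25 × (z/E)² = 0.25 × (2.054/0.1)² = 105.47
Round up: n = 106.

n = 106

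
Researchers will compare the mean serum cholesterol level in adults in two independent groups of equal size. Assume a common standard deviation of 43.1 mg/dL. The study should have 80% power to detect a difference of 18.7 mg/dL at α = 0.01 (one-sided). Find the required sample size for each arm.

For two equal groups, n per group = 2·((z_α + z_β)·σ/δ)².
z_α = 2.326; z_β = 0.842 (power 80%).
n = 2 × (3.168 × 43.1 / 18.7)² = 2 × 53.31 = 106.62
Round up: n = 107 per group.

107 per group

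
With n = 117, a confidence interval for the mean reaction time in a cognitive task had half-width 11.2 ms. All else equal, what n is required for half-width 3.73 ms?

Margin of error scales as 1/√n, so n₂ = n₁·(E₁/E₂)².
n₂ = 117 × (11.2/3.73)² = 117 × 9.016 = 1054.87
Round up: n₂ = 1055.

1055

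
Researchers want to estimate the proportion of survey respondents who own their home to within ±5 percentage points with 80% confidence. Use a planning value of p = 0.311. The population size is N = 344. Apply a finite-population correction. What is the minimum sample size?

For a proportion with margin E = 0.05 at 80% confidence, z = 1.282.
n = p̂(1−p̂)(z/E)² = 0.311 × 0.689 × (1.282/0.05)² = 140.87 — call this n₀.
Finite-population correction with N = 344: n = n₀ / (1 + (n₀−1)/N) = 140.87 / 1.407 = 100.12
Round up: n = 101.

101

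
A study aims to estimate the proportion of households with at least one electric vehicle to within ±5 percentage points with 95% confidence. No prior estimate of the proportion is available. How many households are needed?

For a proportion with margin E = 0.05 at 95% confidence, z = 1.960.
With no prior estimate, use p = 0.5, which maximizes p(1−p) at 0.25.
n = 0.25 × (z/E)² = 0.25 × (1.960/0.05)² = 384.16
Round up: n = 385.

385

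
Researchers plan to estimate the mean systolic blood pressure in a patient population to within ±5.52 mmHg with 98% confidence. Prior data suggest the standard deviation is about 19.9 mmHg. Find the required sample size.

For a mean, the margin of error is E = z·σ/√n, so n = (zσ/E)².
At 98% confidence, z = 2.326.
n = (2.326 × 19.9 / 5.52)² = 70.31
Round up: n = 71.

n = 71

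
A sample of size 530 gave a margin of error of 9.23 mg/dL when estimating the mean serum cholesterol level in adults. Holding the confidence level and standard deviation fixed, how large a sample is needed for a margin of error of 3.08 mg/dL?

4760

Margin of error scales as 1/√n, so n₂ = n₁·(E₁/E₂)².
n₂ = 530 × (9.23/3.08)² = 530 × 8.981 = 4759.93
Round up: n₂ = 4760.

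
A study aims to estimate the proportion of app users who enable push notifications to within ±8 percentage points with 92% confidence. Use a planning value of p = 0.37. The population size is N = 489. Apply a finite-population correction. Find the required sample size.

For a proportion with margin E = 0.08 at 92% confidence, z = 1.751.
n = p̂(1−p̂)(z/E)² = 0.37 × 0.63 × (1.751/0.08)² = 111.67 — call this n₀.
Finite-population correction with N = 489: n = n₀ / (1 + (n₀−1)/N) = 111.67 / 1.226 = 91.08
Round up: n = 92.

92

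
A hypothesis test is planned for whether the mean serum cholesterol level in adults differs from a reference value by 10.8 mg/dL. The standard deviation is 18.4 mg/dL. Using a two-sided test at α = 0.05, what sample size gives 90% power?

For a one-sample z-test, n = ((z_{α/2} + z_β)·σ/δ)².
z_{α/2} = 1.960 (two-sided α = 0.05); z_β = 1.282 (power 90% → β = 0.1).
n = (3.242 × 18.4 / 10.8)² = 30.51
Round up: n = 31.

n = 31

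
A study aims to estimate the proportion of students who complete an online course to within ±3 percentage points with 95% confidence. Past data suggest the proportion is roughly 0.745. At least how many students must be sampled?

For a proportion with margin E = 0.03 at 95% confidence, z = 1.960.
n = p̂(1−p̂)(z/E)² = 0.745 × 0.255 × (1.960/0.03)² = 810.90
Round up: n = 811.

811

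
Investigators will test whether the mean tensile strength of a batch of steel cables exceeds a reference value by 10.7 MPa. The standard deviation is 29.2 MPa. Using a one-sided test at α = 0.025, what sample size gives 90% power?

For a one-sample z-test, n = ((z_α + z_β)·σ/δ)².
z_α = 1.960 (one-sided α = 0.025); z_β = 1.282 (power 90% → β = 0.1).
n = (3.242 × 29.2 / 10.7)² = 78.28
Round up: n = 79.

n = 79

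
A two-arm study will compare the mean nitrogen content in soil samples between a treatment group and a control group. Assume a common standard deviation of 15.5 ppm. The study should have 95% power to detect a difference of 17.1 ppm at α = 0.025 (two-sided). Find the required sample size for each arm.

For two equal groups, n per group = 2·((z_{α/2} + z_β)·σ/δ)².
z_{α/2} = 2.241; z_β = 1.645 (power 95%).
n = 2 × (3.886 × 15.5 / 17.1)² = 2 × 12.41 = 24.82
Round up: n = 25 per group.

25 per group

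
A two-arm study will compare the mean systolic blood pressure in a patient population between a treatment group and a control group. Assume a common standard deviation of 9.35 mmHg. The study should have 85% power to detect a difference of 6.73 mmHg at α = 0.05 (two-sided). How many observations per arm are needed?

35 per group

For two equal groups, n per group = 2·((z_{α/2} + z_β)·σ/δ)².
z_{α/2} = 1.960; z_β = 1.036 (power 85%).
n = 2 × (2.996 × 9.35 / 6.73)² = 2 × 17.33 = 34.66
Round up: n = 35 per group.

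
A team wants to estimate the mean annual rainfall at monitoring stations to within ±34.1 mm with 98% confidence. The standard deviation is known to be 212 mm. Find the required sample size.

210

For a mean, the margin of error is E = z·σ/√n, so n = (zσ/E)².
At 98% confidence, z = 2.326.
n = (2.326 × 212 / 34.1)² = 209.11
Round up: n = 210.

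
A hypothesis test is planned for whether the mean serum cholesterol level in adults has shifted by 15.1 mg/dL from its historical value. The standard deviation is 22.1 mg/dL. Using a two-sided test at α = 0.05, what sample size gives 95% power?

For a one-sample z-test, n = ((z_{α/2} + z_β)·σ/δ)².
z_{α/2} = 1.960 (two-sided α = 0.05); z_β = 1.645 (power 95% → β = 0.05).
n = (3.605 × 22.1 / 15.1)² = 27.84
Round up: n = 28.

28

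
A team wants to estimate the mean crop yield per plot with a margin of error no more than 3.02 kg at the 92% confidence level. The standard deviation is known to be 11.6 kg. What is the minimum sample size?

For a mean, the margin of error is E = z·σ/√n, so n = (zσ/E)².
At 92% confidence, z = 1.751.
n = (1.751 × 11.6 / 3.02)² = 45.23
Round up: n = 46.

46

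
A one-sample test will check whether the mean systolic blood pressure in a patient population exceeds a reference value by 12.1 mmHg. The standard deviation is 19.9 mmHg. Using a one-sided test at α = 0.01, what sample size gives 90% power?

For a one-sample z-test, n = ((z_α + z_β)·σ/δ)².
z_α = 2.326 (one-sided α = 0.01); z_β = 1.282 (power 90% → β = 0.1).
n = (3.608 × 19.9 / 12.1)² = 35.21
Round up: n = 36.

36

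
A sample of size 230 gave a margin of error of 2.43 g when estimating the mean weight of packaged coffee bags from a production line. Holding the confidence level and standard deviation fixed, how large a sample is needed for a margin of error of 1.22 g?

913

Margin of error scales as 1/√n, so n₂ = n₁·(E₁/E₂)².
n₂ = 230 × (2.43/1.22)² = 230 × 3.967 = 912.41
Round up: n₂ = 913.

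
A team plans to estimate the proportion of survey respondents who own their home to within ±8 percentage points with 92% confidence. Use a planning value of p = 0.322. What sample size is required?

n = 105

For a proportion with margin E = 0.08 at 92% confidence, z = 1.751.
n = p̂(1−p̂)(z/E)² = 0.322 × 0.678 × (1.751/0.08)² = 104.59
Round up: n = 105.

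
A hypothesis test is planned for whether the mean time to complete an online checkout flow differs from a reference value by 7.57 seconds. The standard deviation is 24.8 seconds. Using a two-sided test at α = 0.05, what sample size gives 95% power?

For a one-sample z-test, n = ((z_{α/2} + z_β)·σ/δ)².
z_{α/2} = 1.960 (two-sided α = 0.05); z_β = 1.645 (power 95% → β = 0.05).
n = (3.605 × 24.8 / 7.57)² = 139.48
Round up: n = 140.

140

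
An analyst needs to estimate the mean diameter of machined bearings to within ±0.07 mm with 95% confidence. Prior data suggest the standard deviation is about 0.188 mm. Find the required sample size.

For a mean, the margin of error is E = z·σ/√n, so n = (zσ/E)².
At 95% confidence, z = 1.960.
n = (1.960 × 0.188 / 0.07)² = 27.71
Round up: n = 28.

n = 28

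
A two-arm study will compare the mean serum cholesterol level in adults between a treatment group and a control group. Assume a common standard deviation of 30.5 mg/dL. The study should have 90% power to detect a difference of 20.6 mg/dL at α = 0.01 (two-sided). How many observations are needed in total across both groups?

For two equal groups, n per group = 2·((z_{α/2} + z_β)·σ/δ)².
z_{α/2} = 2.576; z_β = 1.282 (power 90%).
n = 2 × (3.858 × 30.5 / 20.6)² = 2 × 32.63 = 65.26
Round up: n = 66 per group.
Total across both groups: 2 × 66 = 132.

132 total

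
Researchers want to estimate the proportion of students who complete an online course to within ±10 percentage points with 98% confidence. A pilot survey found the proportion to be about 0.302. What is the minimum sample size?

For a proportion with margin E = 0.1 at 98% confidence, z = 2.326.
n = p̂(1−p̂)(z/E)² = 0.302 × 0.698 × (2.326/0.1)² = 114.05
Round up: n = 115.

115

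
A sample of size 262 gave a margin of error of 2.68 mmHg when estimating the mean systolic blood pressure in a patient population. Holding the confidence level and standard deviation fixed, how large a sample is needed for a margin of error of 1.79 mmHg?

588

Margin of error scales as 1/√n, so n₂ = n₁·(E₁/E₂)².
n₂ = 262 × (2.68/1.79)² = 262 × 2.242 = 587.40
Round up: n₂ = 588.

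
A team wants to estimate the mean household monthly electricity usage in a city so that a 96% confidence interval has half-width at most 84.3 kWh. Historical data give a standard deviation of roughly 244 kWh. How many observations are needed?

36

For a mean, the margin of error is E = z·σ/√n, so n = (zσ/E)².
At 96% confidence, z = 2.054.
n = (2.054 × 244 / 84.3)² = 35.34
Round up: n = 36.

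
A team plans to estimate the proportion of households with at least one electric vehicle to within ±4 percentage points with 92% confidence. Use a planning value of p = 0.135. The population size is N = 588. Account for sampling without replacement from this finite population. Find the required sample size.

163

For a proportion with margin E = 0.04 at 92% confidence, z = 1.751.
n = p̂(1−p̂)(z/E)² = 0.135 × 0.865 × (1.751/0.04)² = 223.77 — call this n₀.
Finite-population correction with N = 588: n = n₀ / (1 + (n₀−1)/N) = 223.77 / 1.379 = 162.27
Round up: n = 163.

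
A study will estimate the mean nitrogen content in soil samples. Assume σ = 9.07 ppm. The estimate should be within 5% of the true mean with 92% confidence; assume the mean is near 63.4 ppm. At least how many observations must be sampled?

For a mean, the margin of error is E = z·σ/√n, so n = (zσ/E)².
At 92% confidence, z = 1.751.
E = 5% of 63.4 = 3.17 ppm.
n = (1.751 × 9.07 / 3.17)² = 25.10
Round up: n = 26.

26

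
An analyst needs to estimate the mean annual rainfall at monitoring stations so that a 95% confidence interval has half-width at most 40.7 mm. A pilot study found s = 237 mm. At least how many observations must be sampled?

For a mean, the margin of error is E = z·σ/√n, so n = (zσ/E)².
At 95% confidence, z = 1.960.
n = (1.960 × 237 / 40.7)² = 130.26
Round up: n = 131.

131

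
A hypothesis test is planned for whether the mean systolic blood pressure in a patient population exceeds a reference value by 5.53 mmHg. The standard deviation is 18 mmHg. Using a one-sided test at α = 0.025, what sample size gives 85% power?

For a one-sample z-test, n = ((z_α + z_β)·σ/δ)².
z_α = 1.960 (one-sided α = 0.025); z_β = 1.036 (power 85% → β = 0.15).
n = (2.996 × 18 / 5.53)² = 95.10
Round up: n = 96.

96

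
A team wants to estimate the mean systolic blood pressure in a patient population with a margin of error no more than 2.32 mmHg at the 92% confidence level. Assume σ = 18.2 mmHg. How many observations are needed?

189

For a mean, the margin of error is E = z·σ/√n, so n = (zσ/E)².
At 92% confidence, z = 1.751.
n = (1.751 × 18.2 / 2.32)² = 188.69
Round up: n = 189.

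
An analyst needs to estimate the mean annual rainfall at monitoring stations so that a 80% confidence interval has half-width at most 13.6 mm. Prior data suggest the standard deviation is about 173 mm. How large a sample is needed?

For a mean, the margin of error is E = z·σ/√n, so n = (zσ/E)².
At 80% confidence, z = 1.282.
n = (1.282 × 173 / 13.6)² = 265.94
Round up: n = 266.

266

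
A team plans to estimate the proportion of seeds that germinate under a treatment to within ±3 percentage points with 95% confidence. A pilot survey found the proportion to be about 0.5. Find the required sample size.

1068

For a proportion with margin E = 0.03 at 95% confidence, z = 1.960.
n = p̂(1−p̂)(z/E)² = 0.5 × 0.5 × (1.960/0.03)² = 1067.11
Round up: n = 1068.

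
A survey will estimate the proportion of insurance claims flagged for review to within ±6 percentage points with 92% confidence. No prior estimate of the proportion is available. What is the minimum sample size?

For a proportion with margin E = 0.06 at 92% confidence, z = 1.751.
With no prior estimate, use p = 0.5, which maximizes p(1−p) at 0.25.
n = 0.25 × (z/E)² = 0.25 × (1.751/0.06)² = 212.92
Round up: n = 213.

213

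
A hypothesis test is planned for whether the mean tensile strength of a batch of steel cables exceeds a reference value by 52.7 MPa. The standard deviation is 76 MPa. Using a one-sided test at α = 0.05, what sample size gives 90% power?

For a one-sample z-test, n = ((z_α + z_β)·σ/δ)².
z_α = 1.645 (one-sided α = 0.05); z_β = 1.282 (power 90% → β = 0.1).
n = (2.927 × 76 / 52.7)² = 17.82
Round up: n = 18.

18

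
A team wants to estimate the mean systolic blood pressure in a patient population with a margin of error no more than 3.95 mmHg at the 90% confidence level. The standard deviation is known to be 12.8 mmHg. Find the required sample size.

29

For a mean, the margin of error is E = z·σ/√n, so n = (zσ/E)².
At 90% confidence, z = 1.645.
n = (1.645 × 12.8 / 3.95)² = 28.42
Round up: n = 29.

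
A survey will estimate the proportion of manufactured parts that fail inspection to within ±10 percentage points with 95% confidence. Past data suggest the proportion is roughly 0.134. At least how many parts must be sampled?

For a proportion with margin E = 0.1 at 95% confidence, z = 1.960.
n = p̂(1−p̂)(z/E)² = 0.134 × 0.866 × (1.960/0.1)² = 44.58
Round up: n = 45.

n = 45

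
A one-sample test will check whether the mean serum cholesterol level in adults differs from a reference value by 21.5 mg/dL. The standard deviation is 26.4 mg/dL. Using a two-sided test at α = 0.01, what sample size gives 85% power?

For a one-sample z-test, n = ((z_{α/2} + z_β)·σ/δ)².
z_{α/2} = 2.576 (two-sided α = 0.01); z_β = 1.036 (power 85% → β = 0.15).
n = (3.612 × 26.4 / 21.5)² = 19.67
Round up: n = 20.

20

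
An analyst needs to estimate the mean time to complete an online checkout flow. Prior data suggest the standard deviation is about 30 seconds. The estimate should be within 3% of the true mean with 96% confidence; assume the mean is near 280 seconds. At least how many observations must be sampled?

For a mean, the margin of error is E = z·σ/√n, so n = (zσ/E)².
At 96% confidence, z = 2.054.
E = 3% of 280 = 8.4 seconds.
n = (2.054 × 30 / 8.4)² = 53.81
Round up: n = 54.

54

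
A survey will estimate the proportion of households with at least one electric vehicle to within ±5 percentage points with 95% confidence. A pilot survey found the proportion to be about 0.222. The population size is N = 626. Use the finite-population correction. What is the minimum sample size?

For a proportion with margin E = 0.05 at 95% confidence, z = 1.960.
n = p̂(1−p̂)(z/E)² = 0.222 × 0.778 × (1.960/0.05)² = 265.40 — call this n₀.
Finite-population correction with N = 626: n = n₀ / (1 + (n₀−1)/N) = 265.40 / 1.422 = 186.64
Round up: n = 187.

n = 187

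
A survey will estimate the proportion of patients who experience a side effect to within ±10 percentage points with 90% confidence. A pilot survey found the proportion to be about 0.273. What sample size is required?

n = 54

For a proportion with margin E = 0.1 at 90% confidence, z = 1.645.
n = p̂(1−p̂)(z/E)² = 0.273 × 0.727 × (1.645/0.1)² = 53.71
Round up: n = 54.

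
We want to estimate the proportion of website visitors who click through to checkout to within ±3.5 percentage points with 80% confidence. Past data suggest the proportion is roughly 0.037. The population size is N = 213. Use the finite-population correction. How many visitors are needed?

For a proportion with margin E = 0.035 at 80% confidence, z = 1.282.
n = p̂(1−p̂)(z/E)² = 0.037 × 0.963 × (1.282/0.035)² = 47.80 — call this n₀.
Finite-population correction with N = 213: n = n₀ / (1 + (n₀−1)/N) = 47.80 / 1.22 = 39.18
Round up: n = 40.

40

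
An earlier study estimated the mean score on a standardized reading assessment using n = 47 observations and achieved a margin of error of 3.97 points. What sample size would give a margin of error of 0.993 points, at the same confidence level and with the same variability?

Margin of error scales as 1/√n, so n₂ = n₁·(E₁/E₂)².
n₂ = 47 × (3.97/0.993)² = 47 × 15.98 = 751.06
Round up: n₂ = 752.

752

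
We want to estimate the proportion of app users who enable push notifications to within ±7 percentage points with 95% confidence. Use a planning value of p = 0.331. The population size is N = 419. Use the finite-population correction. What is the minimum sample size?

For a proportion with margin E = 0.07 at 95% confidence, z = 1.960.
n = p̂(1−p̂)(z/E)² = 0.331 × 0.669 × (1.960/0.07)² = 173.61 — call this n₀.
Finite-population correction with N = 419: n = n₀ / (1 + (n₀−1)/N) = 173.61 / 1.412 = 122.95
Round up: n = 123.

n = 123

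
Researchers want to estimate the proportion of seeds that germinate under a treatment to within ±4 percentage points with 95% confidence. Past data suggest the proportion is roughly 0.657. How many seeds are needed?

n = 542

For a proportion with margin E = 0.04 at 95% confidence, z = 1.960.
n = p̂(1−p̂)(z/E)² = 0.657 × 0.343 × (1.960/0.04)² = 541.07
Round up: n = 542.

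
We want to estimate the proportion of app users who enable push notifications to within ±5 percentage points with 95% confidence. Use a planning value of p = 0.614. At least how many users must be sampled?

For a proportion with margin E = 0.05 at 95% confidence, z = 1.960.
n = p̂(1−p̂)(z/E)² = 0.614 × 0.386 × (1.960/0.05)² = 364.19
Round up: n = 365.

n = 365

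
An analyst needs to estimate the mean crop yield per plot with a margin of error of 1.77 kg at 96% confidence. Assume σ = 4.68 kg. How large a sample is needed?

n = 30

For a mean, the margin of error is E = z·σ/√n, so n = (zσ/E)².
At 96% confidence, z = 2.054.
n = (2.054 × 4.68 / 1.77)² = 29.49
Round up: n = 30.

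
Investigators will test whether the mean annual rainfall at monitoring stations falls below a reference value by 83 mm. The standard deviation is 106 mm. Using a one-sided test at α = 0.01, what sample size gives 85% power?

n = 19

For a one-sample z-test, n = ((z_α + z_β)·σ/δ)².
z_α = 2.326 (one-sided α = 0.01); z_β = 1.036 (power 85% → β = 0.15).
n = (3.362 × 106 / 83)² = 18.44
Round up: n = 19.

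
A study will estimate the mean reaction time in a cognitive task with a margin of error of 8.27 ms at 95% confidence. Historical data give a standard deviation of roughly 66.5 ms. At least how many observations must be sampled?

For a mean, the margin of error is E = z·σ/√n, so n = (zσ/E)².
At 95% confidence, z = 1.960.
n = (1.960 × 66.5 / 8.27)² = 248.40
Round up: n = 249.

n = 249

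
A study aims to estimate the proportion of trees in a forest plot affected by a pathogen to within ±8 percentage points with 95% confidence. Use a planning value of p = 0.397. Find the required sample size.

For a proportion with margin E = 0.08 at 95% confidence, z = 1.960.
n = p̂(1−p̂)(z/E)² = 0.397 × 0.603 × (1.960/0.08)² = 143.69
Round up: n = 144.

144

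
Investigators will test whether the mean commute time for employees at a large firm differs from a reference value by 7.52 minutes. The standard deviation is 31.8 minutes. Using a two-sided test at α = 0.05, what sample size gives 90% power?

For a one-sample z-test, n = ((z_{α/2} + z_β)·σ/δ)².
z_{α/2} = 1.960 (two-sided α = 0.05); z_β = 1.282 (power 90% → β = 0.1).
n = (3.242 × 31.8 / 7.52)² = 187.95
Round up: n = 188.

n = 188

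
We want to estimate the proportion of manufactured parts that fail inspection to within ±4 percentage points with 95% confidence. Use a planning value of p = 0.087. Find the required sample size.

For a proportion with margin E = 0.04 at 95% confidence, z = 1.960.
n = p̂(1−p̂)(z/E)² = 0.087 × 0.913 × (1.960/0.04)² = 190.71
Round up: n = 191.

191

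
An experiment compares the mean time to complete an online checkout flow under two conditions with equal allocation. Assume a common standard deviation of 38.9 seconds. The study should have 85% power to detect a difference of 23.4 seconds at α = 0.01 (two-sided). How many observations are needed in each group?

For two equal groups, n per group = 2·((z_{α/2} + z_β)·σ/δ)².
z_{α/2} = 2.576; z_β = 1.036 (power 85%).
n = 2 × (3.612 × 38.9 / 23.4)² = 2 × 36.05 = 72.10
Round up: n = 73 per group.

73 per group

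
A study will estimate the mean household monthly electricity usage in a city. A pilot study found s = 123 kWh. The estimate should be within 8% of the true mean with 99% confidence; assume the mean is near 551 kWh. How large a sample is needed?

n = 52

For a mean, the margin of error is E = z·σ/√n, so n = (zσ/E)².
At 99% confidence, z = 2.576.
E = 8% of 551 = 44.08 kWh.
n = (2.576 × 123 / 44.08)² = 51.67
Round up: n = 52.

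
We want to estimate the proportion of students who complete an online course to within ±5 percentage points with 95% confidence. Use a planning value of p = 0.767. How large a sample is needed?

275

For a proportion with margin E = 0.05 at 95% confidence, z = 1.960.
n = p̂(1−p̂)(z/E)² = 0.767 × 0.233 × (1.960/0.05)² = 274.61
Round up: n = 275.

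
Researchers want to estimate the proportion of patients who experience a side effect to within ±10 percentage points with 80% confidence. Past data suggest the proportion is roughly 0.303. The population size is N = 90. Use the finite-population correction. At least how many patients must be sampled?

n = 26

For a proportion with margin E = 0.1 at 80% confidence, z = 1.282.
n = p̂(1−p̂)(z/E)² = 0.303 × 0.697 × (1.282/0.1)² = 34.71 — call this n₀.
Finite-population correction with N = 90: n = n₀ / (1 + (n₀−1)/N) = 34.71 / 1.375 = 25.24
Round up: n = 26.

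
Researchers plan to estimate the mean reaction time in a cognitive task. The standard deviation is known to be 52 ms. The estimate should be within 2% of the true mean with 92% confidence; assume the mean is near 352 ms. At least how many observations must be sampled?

For a mean, the margin of error is E = z·σ/√n, so n = (zσ/E)².
At 92% confidence, z = 1.751.
E = 2% of 352 = 7.04 ms.
n = (1.751 × 52 / 7.04)² = 167.28
Round up: n = 168.

168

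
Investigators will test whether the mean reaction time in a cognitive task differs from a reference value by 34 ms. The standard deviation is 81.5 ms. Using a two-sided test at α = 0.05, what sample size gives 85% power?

n = 52

For a one-sample z-test, n = ((z_{α/2} + z_β)·σ/δ)².
z_{α/2} = 1.960 (two-sided α = 0.05); z_β = 1.036 (power 85% → β = 0.15).
n = (2.996 × 81.5 / 34)² = 51.58
Round up: n = 52.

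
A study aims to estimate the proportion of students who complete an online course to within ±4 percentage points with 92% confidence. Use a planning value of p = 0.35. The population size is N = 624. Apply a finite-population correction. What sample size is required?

For a proportion with margin E = 0.04 at 92% confidence, z = 1.751.
n = p̂(1−p̂)(z/E)² = 0.35 × 0.65 × (1.751/0.04)² = 435.95 — call this n₀.
Finite-population correction with N = 624: n = n₀ / (1 + (n₀−1)/N) = 435.95 / 1.697 = 256.89
Round up: n = 257.

n = 257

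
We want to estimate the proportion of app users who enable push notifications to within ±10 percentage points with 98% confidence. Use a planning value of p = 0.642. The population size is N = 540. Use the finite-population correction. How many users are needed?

102

For a proportion with margin E = 0.1 at 98% confidence, z = 2.326.
n = p̂(1−p̂)(z/E)² = 0.642 × 0.358 × (2.326/0.1)² = 124.35 — call this n₀.
Finite-population correction with N = 540: n = n₀ / (1 + (n₀−1)/N) = 124.35 / 1.228 = 101.26
Round up: n = 102.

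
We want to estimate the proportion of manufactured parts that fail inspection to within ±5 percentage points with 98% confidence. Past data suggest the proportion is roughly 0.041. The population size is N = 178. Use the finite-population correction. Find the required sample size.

For a proportion with margin E = 0.05 at 98% confidence, z = 2.326.
n = p̂(1−p̂)(z/E)² = 0.041 × 0.959 × (2.326/0.05)² = 85.09 — call this n₀.
Finite-population correction with N = 178: n = n₀ / (1 + (n₀−1)/N) = 85.09 / 1.472 = 57.81
Round up: n = 58.

58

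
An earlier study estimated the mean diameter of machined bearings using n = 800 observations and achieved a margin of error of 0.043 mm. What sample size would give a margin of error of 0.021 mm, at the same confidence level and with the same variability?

Margin of error scales as 1/√n, so n₂ = n₁·(E₁/E₂)².
n₂ = 800 × (0.043/0.021)² = 800 × 4.193 = 3354.40
Round up: n₂ = 3355.

3355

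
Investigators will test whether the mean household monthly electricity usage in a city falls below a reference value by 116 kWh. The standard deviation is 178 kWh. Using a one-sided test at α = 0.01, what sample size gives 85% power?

For a one-sample z-test, n = ((z_α + z_β)·σ/δ)².
z_α = 2.326 (one-sided α = 0.01); z_β = 1.036 (power 85% → β = 0.15).
n = (3.362 × 178 / 116)² = 26.61
Round up: n = 27.

27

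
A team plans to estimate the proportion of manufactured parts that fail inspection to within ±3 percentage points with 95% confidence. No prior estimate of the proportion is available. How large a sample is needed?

1068

For a proportion with margin E = 0.03 at 95% confidence, z = 1.960.
With no prior estimate, use p = 0.5, which maximizes p(1−p) at 0.25.
n = 0.25 × (z/E)² = 0.25 × (1.960/0.03)² = 1067.11
Round up: n = 1068.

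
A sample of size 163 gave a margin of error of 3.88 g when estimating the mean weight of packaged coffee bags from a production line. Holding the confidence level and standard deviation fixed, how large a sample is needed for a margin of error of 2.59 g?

n = 366

Margin of error scales as 1/√n, so n₂ = n₁·(E₁/E₂)².
n₂ = 163 × (3.88/2.59)² = 163 × 2.244 = 365.77
Round up: n₂ = 366.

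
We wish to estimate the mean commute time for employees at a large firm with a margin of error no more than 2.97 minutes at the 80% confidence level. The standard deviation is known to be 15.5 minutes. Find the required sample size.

n = 45

For a mean, the margin of error is E = z·σ/√n, so n = (zσ/E)².
At 80% confidence, z = 1.282.
n = (1.282 × 15.5 / 2.97)² = 44.76
Round up: n = 45.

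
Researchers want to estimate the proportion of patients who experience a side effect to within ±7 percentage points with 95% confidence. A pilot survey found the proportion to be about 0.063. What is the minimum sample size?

For a proportion with margin E = 0.07 at 95% confidence, z = 1.960.
n = p̂(1−p̂)(z/E)² = 0.063 × 0.937 × (1.960/0.07)² = 46.28
Round up: n = 47.

47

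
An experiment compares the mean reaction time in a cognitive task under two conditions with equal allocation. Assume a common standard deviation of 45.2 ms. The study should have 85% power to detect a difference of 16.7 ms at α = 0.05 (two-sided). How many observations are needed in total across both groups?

264 total

For two equal groups, n per group = 2·((z_{α/2} + z_β)·σ/δ)².
z_{α/2} = 1.960; z_β = 1.036 (power 85%).
n = 2 × (2.996 × 45.2 / 16.7)² = 2 × 65.75 = 131.50
Round up: n = 132 per group.
Total across both groups: 2 × 132 = 264.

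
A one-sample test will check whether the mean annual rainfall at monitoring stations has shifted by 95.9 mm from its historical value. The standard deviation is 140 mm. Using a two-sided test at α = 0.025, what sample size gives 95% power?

For a one-sample z-test, n = ((z_{α/2} + z_β)·σ/δ)².
z_{α/2} = 2.241 (two-sided α = 0.025); z_β = 1.645 (power 95% → β = 0.05).
n = (3.886 × 140 / 95.9)² = 32.18
Round up: n = 33.

33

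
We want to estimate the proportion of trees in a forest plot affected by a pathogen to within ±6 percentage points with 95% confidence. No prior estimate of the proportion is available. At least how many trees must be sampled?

n = 267

For a proportion with margin E = 0.06 at 95% confidence, z = 1.960.
With no prior estimate, use p = 0.5, which maximizes p(1−p) at 0.25.
n = 0.25 × (z/E)² = 0.25 × (1.960/0.06)² = 266.78
Round up: n = 267.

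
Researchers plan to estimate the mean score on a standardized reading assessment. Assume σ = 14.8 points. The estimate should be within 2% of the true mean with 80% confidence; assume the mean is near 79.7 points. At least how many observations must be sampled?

142

For a mean, the margin of error is E = z·σ/√n, so n = (zσ/E)².
At 80% confidence, z = 1.282.
E = 2% of 79.7 = 1.594 points.
n = (1.282 × 14.8 / 1.594)² = 141.68
Round up: n = 142.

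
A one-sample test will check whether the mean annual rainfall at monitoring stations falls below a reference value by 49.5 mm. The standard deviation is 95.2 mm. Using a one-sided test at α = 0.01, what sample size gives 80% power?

n = 38

For a one-sample z-test, n = ((z_α + z_β)·σ/δ)².
z_α = 2.326 (one-sided α = 0.01); z_β = 0.842 (power 80% → β = 0.2).
n = (3.168 × 95.2 / 49.5)² = 37.12
Round up: n = 38.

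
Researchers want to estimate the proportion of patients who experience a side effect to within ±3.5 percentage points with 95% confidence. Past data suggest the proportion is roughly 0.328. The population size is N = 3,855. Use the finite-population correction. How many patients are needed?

For a proportion with margin E = 0.035 at 95% confidence, z = 1.960.
n = p̂(1−p̂)(z/E)² = 0.328 × 0.672 × (1.960/0.035)² = 691.22 — call this n₀.
Finite-population correction with N = 3,855: n = n₀ / (1 + (n₀−1)/N) = 691.22 / 1.179 = 586.28
Round up: n = 587.

n = 587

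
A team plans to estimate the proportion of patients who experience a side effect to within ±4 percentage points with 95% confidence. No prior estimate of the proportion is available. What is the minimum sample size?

601

For a proportion with margin E = 0.04 at 95% confidence, z = 1.960.
With no prior estimate, use p = 0.5, which maximizes p(1−p) at 0.25.
n = 0.25 × (z/E)² = 0.25 × (1.960/0.04)² = 600.25
Round up: n = 601.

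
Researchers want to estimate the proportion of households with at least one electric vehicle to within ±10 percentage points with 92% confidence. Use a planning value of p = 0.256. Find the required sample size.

59

For a proportion with margin E = 0.1 at 92% confidence, z = 1.751.
n = p̂(1−p̂)(z/E)² = 0.256 × 0.744 × (1.751/0.1)² = 58.40
Round up: n = 59.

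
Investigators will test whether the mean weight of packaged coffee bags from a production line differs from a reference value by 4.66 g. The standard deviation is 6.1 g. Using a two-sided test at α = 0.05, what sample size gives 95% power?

23

For a one-sample z-test, n = ((z_{α/2} + z_β)·σ/δ)².
z_{α/2} = 1.960 (two-sided α = 0.05); z_β = 1.645 (power 95% → β = 0.05).
n = (3.605 × 6.1 / 4.66)² = 22.27
Round up: n = 23.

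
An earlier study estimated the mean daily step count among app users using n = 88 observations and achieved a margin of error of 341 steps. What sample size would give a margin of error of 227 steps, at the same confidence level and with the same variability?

n = 199

Margin of error scales as 1/√n, so n₂ = n₁·(E₁/E₂)².
n₂ = 88 × (341/227)² = 88 × 2.257 = 198.62
Round up: n₂ = 199.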